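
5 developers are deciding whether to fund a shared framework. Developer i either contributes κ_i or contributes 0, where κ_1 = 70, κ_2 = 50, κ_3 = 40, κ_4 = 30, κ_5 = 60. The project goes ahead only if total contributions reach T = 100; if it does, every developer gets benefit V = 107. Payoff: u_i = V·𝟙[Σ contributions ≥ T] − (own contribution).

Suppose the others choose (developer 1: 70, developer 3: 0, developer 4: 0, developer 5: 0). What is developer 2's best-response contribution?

Others' total = 70. Contributing 50 brings total to 120 ≥ 100: gain V − κ_2 = 57.
Best response: 50.

50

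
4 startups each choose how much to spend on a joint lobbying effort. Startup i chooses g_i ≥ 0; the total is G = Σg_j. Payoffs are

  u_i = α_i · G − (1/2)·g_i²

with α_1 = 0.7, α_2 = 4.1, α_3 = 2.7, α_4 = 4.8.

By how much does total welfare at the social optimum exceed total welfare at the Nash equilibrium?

Startup i's FOC: ∂u_i/∂g_i = α_i − g_i = 0, so g_i* = α_i.
NE contributions = (0.7, 4.1, 2.7, 4.8); G = 12.3.
W^NE = (Σα)·G − ½Σα_i² = 12.3² − ½·47.63 = 127.475.
Planner sets g_i = Σα_j = 12.3 for every i, so G^SO = 4·12.3 = 49.2.
W^SO = (Σα)·G^SO − ½·4·(Σα)² = (4/2)·12.3² = 302.58.
Deadweight loss = W^SO − W^NE = 175.105.

175.105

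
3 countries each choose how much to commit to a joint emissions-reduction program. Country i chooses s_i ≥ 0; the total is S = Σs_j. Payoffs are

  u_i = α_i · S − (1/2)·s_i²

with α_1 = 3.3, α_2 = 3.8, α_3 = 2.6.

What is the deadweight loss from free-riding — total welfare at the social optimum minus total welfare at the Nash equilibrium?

63.09

Country i's FOC: ∂u_i/∂s_i = α_i − s_i = 0, so s_i* = α_i.
NE contributions = (3.3, 3.8, 2.6); S = 9.7.
W^NE = (Σα)·S − ½Σα_i² = 9.7² − ½·32.09 = 78.045.
Planner sets s_i = Σα_j = 9.7 for every i, so S^SO = 3·9.7 = 29.1.
W^SO = (Σα)·S^SO − ½·3·(Σα)² = (3/2)·9.7² = 141.135.
Deadweight loss = W^SO − W^NE = 63.09.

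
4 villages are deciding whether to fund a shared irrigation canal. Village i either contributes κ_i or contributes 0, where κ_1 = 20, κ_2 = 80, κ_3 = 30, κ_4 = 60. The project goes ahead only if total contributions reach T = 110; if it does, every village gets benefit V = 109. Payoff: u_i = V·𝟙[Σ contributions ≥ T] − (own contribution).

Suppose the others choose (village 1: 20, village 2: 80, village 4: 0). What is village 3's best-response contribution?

30

Others' total = 100. Contributing 30 brings total to 130 ≥ 110: gain V − κ_3 = 79.
Best response: 30.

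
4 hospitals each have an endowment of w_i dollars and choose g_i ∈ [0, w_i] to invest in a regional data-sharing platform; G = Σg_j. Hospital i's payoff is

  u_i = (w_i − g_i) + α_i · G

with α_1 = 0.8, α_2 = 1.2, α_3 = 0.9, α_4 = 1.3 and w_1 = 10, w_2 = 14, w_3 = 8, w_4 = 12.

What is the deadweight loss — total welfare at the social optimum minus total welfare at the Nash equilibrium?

57.6

∂u_i/∂g_i = α_i − 1, so hospital i contributes w_i if α_i > 1, else 0.
α_i > 1 for i ∈ {2, 4}; NE contributions (0, 14, 0, 12), G = 26.
W^NE = Σw_i − G^NE + (Σα_i)·G^NE = 44 + 3.2·26 = 127.2.
Planner: ∂(Σu_j)/∂g_i = Σα_j − 1 = 3.2 > 0, so everyone contributes w_i; G^SO = 44, W^SO = 44 + 3.2·44 = 184.8.
Deadweight loss = 57.6.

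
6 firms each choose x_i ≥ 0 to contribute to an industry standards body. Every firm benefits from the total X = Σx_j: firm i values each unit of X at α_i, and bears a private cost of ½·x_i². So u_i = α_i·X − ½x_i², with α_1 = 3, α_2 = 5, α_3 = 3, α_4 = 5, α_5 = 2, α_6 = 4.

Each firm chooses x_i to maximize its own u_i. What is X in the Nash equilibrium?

Firm i's FOC: ∂u_i/∂x_i = α_i − x_i = 0, so x_i* = α_i.
NE contributions = (3, 5, 3, 5, 2, 4); X = 22.

22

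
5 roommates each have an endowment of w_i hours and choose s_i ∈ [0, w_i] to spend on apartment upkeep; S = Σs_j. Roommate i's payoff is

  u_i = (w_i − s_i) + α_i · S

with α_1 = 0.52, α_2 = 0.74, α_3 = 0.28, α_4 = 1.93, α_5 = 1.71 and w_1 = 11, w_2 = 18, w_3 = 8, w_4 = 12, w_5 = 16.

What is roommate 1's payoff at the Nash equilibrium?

25.56

∂u_i/∂s_i = α_i − 1, so roommate i contributes w_i if α_i > 1, else 0.
α_i > 1 for i ∈ {4, 5}; NE contributions (0, 0, 0, 12, 16), S = 28.
u_1 = (11 − 0) + 0.52·28 = 25.56.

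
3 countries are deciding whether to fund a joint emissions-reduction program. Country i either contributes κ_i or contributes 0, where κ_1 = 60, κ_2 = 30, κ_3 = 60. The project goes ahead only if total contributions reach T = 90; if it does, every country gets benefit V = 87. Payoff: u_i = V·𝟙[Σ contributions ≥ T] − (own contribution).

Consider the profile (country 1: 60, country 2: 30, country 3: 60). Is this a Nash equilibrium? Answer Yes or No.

No

Total = 150 ≥ 90: provided.
Country 1 (pledges 60, payoff 27): dropping to 0 → total 90, payoff 87. Profitable deviation.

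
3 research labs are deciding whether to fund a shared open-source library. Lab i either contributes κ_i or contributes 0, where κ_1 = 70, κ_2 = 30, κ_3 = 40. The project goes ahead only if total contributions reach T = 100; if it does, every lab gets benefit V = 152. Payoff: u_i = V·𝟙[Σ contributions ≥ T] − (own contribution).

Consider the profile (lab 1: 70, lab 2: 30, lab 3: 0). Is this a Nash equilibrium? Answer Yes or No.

Total = 100 ≥ 100: provided.
Lab 1 (pledges 70, payoff 82): dropping to 0 → total 30, payoff 0. No gain.
Lab 2 (pledges 30, payoff 122): dropping to 0 → total 70, payoff 0. No gain.
Lab 3 (pledges 0, payoff 152): pledging 40 → total 140, payoff 112. No gain.

Yes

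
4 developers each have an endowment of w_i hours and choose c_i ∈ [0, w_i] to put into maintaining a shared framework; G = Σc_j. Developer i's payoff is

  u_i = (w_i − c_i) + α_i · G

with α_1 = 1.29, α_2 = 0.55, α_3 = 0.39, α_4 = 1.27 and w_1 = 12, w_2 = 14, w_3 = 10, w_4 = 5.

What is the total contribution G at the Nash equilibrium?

∂u_i/∂c_i = α_i − 1, so developer i contributes w_i if α_i > 1, else 0.
α_i > 1 for i ∈ {1, 4}; NE contributions (12, 0, 0, 5), G = 17.

17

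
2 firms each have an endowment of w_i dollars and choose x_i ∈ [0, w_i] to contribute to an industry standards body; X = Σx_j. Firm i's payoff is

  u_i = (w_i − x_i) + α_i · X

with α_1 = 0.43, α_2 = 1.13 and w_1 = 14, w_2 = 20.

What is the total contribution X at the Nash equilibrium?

∂u_i/∂x_i = α_i − 1, so firm i contributes w_i if α_i > 1, else 0.
α_i > 1 for i ∈ {2}; NE contributions (0, 20), X = 20.

20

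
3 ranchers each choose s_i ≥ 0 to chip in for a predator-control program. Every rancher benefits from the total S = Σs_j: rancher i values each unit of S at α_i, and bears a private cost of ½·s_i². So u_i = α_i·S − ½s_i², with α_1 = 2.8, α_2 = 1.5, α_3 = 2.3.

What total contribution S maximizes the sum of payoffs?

Planner FOC: ∂(Σu_j)/∂s_i = (Σα_j) − s_i = 0, so s_i^SO = Σα_j = 6.6 for every i; S^SO = 19.8.

19.8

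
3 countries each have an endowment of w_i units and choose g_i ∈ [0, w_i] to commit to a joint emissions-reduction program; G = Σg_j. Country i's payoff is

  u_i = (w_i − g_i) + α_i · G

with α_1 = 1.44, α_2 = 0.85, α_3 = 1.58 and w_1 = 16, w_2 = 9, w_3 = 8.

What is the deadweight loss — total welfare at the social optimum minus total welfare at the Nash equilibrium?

25.83

∂u_i/∂g_i = α_i − 1, so country i contributes w_i if α_i > 1, else 0.
α_i > 1 for i ∈ {1, 3}; NE contributions (16, 0, 8), G = 24.
W^NE = Σw_i − G^NE + (Σα_i)·G^NE = 33 + 2.87·24 = 101.88.
Planner: ∂(Σu_j)/∂g_i = Σα_j − 1 = 2.87 > 0, so everyone contributes w_i; G^SO = 33, W^SO = 33 + 2.87·33 = 127.71.
Deadweight loss = 25.83.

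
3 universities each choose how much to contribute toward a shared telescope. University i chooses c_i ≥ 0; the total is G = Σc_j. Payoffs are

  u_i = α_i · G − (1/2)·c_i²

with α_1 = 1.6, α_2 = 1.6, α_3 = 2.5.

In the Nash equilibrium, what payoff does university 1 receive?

7.84

University i's FOC: ∂u_i/∂c_i = α_i − c_i = 0, so c_i* = α_i.
NE contributions = (1.6, 1.6, 2.5); G = 5.7.
u_1 = α_1·G − ½·(c_1)² = 1.6·5.7 − ½·1.6² = 7.84.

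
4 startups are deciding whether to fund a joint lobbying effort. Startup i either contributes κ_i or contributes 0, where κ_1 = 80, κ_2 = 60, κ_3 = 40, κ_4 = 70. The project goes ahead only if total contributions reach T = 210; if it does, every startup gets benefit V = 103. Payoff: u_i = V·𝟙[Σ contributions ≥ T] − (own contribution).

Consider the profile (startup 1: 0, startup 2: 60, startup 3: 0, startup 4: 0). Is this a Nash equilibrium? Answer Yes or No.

Total = 60 < 210: not provided.
Startup 1 (pledges 0, payoff 0): pledging 80 → total 140, payoff -80. No gain.
Startup 2 (pledges 60, payoff -60): dropping to 0 → total 0, payoff 0. Profitable deviation.

No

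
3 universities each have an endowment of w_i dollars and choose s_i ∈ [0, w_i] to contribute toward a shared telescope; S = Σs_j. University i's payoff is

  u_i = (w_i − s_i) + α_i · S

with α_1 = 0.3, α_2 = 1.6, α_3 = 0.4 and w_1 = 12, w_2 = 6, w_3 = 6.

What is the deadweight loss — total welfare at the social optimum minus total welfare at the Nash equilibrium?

∂u_i/∂s_i = α_i − 1, so university i contributes w_i if α_i > 1, else 0.
α_i > 1 for i ∈ {2}; NE contributions (0, 6, 0), S = 6.
W^NE = Σw_i − S^NE + (Σα_i)·S^NE = 24 + 1.3·6 = 31.8.
Planner: ∂(Σu_j)/∂s_i = Σα_j − 1 = 1.3 > 0, so everyone contributes w_i; S^SO = 24, W^SO = 24 + 1.3·24 = 55.2.
Deadweight loss = 23.4.

23.4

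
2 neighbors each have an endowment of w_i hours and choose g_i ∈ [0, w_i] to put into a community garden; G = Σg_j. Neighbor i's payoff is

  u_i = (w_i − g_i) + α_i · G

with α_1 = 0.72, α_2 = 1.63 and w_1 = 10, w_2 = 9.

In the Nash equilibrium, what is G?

∂u_i/∂g_i = α_i − 1, so neighbor i contributes w_i if α_i > 1, else 0.
α_i > 1 for i ∈ {2}; NE contributions (0, 9), G = 9.

9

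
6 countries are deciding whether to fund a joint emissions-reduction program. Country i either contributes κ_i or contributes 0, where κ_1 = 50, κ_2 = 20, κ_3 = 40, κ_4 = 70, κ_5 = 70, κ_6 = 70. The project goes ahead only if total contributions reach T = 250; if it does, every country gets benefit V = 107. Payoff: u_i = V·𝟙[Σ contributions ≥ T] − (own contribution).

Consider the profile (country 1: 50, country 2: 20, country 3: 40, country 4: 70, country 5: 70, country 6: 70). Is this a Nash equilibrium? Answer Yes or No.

No

Total = 320 ≥ 250: provided.
Country 1 (pledges 50, payoff 57): dropping to 0 → total 270, payoff 107. Profitable deviation.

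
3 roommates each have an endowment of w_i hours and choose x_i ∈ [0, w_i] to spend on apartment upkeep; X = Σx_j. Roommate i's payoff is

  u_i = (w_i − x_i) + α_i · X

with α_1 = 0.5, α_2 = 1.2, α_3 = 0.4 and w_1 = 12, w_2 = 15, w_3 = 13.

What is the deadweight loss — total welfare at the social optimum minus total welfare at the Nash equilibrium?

∂u_i/∂x_i = α_i − 1, so roommate i contributes w_i if α_i > 1, else 0.
α_i > 1 for i ∈ {2}; NE contributions (0, 15, 0), X = 15.
W^NE = Σw_i − X^NE + (Σα_i)·X^NE = 40 + 1.1·15 = 56.5.
Planner: ∂(Σu_j)/∂x_i = Σα_j − 1 = 1.1 > 0, so everyone contributes w_i; X^SO = 40, W^SO = 40 + 1.1·40 = 84.
Deadweight loss = 27.5.

27.5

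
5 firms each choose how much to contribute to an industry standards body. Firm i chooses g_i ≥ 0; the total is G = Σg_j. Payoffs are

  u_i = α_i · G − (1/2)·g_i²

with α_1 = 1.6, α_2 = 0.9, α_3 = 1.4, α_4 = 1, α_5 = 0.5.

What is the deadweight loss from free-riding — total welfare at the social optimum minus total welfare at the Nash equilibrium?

Firm i's FOC: ∂u_i/∂g_i = α_i − g_i = 0, so g_i* = α_i.
NE contributions = (1.6, 0.9, 1.4, 1, 0.5); G = 5.4.
W^NE = (Σα)·G − ½Σα_i² = 5.4² − ½·6.58 = 25.87.
Planner sets g_i = Σα_j = 5.4 for every i, so G^SO = 5·5.4 = 27.
W^SO = (Σα)·G^SO − ½·5·(Σα)² = (5/2)·5.4² = 72.9.
Deadweight loss = W^SO − W^NE = 47.03.

47.03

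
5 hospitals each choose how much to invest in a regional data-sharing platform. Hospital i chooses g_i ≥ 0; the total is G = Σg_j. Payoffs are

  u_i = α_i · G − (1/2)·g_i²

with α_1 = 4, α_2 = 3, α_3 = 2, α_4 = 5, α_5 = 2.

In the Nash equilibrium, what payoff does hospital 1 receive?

56

Hospital i's FOC: ∂u_i/∂g_i = α_i − g_i = 0, so g_i* = α_i.
NE contributions = (4, 3, 2, 5, 2); G = 16.
u_1 = α_1·G − ½·(g_1)² = 4·16 − ½·4² = 56.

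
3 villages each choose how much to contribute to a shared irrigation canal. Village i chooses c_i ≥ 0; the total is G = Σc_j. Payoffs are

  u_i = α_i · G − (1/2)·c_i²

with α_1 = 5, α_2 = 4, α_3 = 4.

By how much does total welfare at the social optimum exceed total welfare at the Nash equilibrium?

113

Village i's FOC: ∂u_i/∂c_i = α_i − c_i = 0, so c_i* = α_i.
NE contributions = (5, 4, 4); G = 13.
W^NE = (Σα)·G − ½Σα_i² = 13² − ½·57 = 140.5.
Planner sets c_i = Σα_j = 13 for every i, so G^SO = 3·13 = 39.
W^SO = (Σα)·G^SO − ½·3·(Σα)² = (3/2)·13² = 253.5.
Deadweight loss = W^SO − W^NE = 113.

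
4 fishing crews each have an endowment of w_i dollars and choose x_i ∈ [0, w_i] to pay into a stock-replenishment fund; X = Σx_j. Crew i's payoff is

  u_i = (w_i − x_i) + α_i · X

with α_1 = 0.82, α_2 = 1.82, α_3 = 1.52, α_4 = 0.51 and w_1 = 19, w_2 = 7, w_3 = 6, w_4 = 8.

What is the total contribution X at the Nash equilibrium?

∂u_i/∂x_i = α_i − 1, so crew i contributes w_i if α_i > 1, else 0.
α_i > 1 for i ∈ {2, 3}; NE contributions (0, 7, 6, 0), X = 13.

13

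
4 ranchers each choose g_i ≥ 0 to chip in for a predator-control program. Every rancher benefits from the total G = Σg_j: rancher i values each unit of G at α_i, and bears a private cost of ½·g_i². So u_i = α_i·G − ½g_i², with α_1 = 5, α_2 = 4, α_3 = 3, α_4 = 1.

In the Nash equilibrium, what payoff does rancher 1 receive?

Rancher i's FOC: ∂u_i/∂g_i = α_i − g_i = 0, so g_i* = α_i.
NE contributions = (5, 4, 3, 1); G = 13.
u_1 = α_1·G − ½·(g_1)² = 5·13 − ½·5² = 52.5.

52.5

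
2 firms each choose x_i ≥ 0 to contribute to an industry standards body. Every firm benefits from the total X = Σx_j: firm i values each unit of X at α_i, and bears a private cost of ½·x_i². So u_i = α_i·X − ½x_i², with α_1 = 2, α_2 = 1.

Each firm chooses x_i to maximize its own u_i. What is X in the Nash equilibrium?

Firm i's FOC: ∂u_i/∂x_i = α_i − x_i = 0, so x_i* = α_i.
NE contributions = (2, 1); X = 3.

3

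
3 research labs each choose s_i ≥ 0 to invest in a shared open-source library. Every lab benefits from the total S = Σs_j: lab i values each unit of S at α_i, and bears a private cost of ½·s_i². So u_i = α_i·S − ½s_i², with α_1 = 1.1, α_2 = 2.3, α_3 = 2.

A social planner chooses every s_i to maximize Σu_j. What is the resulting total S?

Planner FOC: ∂(Σu_j)/∂s_i = (Σα_j) − s_i = 0, so s_i^SO = Σα_j = 5.4 for every i; S^SO = 16.2.

16.2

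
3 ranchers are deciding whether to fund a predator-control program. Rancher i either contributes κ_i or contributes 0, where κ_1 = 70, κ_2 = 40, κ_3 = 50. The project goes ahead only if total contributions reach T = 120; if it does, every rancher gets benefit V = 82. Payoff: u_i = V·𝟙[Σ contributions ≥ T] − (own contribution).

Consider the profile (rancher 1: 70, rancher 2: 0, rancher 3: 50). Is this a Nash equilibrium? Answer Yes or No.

Yes

Total = 120 ≥ 120: provided.
Rancher 1 (pledges 70, payoff 12): dropping to 0 → total 50, payoff 0. No gain.
Rancher 2 (pledges 0, payoff 82): pledging 40 → total 160, payoff 42. No gain.
Rancher 3 (pledges 50, payoff 32): dropping to 0 → total 70, payoff 0. No gain.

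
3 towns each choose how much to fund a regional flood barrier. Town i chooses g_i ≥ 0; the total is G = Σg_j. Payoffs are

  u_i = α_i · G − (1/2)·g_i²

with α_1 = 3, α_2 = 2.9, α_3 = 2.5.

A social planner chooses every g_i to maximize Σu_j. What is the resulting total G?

Planner FOC: ∂(Σu_j)/∂g_i = (Σα_j) − g_i = 0, so g_i^SO = Σα_j = 8.4 for every i; G^SO = 25.2.

25.2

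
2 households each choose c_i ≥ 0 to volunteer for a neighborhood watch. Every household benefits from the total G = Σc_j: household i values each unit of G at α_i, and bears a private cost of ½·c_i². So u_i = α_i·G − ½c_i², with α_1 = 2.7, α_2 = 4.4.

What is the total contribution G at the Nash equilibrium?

7.1

Household i's FOC: ∂u_i/∂c_i = α_i − c_i = 0, so c_i* = α_i.
NE contributions = (2.7, 4.4); G = 7.1.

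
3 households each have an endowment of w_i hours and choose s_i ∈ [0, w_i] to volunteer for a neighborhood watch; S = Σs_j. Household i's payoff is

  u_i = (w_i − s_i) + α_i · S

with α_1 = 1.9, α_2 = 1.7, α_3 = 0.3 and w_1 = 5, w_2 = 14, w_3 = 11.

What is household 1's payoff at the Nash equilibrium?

36.1

∂u_i/∂s_i = α_i − 1, so household i contributes w_i if α_i > 1, else 0.
α_i > 1 for i ∈ {1, 2}; NE contributions (5, 14, 0), S = 19.
u_1 = (5 − 5) + 1.9·19 = 36.1.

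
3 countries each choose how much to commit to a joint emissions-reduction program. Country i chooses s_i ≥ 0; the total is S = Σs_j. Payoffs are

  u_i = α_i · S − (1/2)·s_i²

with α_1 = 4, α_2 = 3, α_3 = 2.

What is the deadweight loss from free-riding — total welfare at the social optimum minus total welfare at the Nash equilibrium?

Country i's FOC: ∂u_i/∂s_i = α_i − s_i = 0, so s_i* = α_i.
NE contributions = (4, 3, 2); S = 9.
W^NE = (Σα)·S − ½Σα_i² = 9² − ½·29 = 66.5.
Planner sets s_i = Σα_j = 9 for every i, so S^SO = 3·9 = 27.
W^SO = (Σα)·S^SO − ½·3·(Σα)² = (3/2)·9² = 121.5.
Deadweight loss = W^SO − W^NE = 55.

55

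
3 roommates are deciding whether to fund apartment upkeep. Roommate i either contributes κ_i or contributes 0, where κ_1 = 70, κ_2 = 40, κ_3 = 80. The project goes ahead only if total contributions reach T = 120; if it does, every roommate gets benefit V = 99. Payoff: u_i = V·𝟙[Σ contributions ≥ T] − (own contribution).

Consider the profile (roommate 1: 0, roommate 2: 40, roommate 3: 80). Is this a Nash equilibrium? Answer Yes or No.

Total = 120 ≥ 120: provided.
Roommate 1 (pledges 0, payoff 99): pledging 70 → total 190, payoff 29. No gain.
Roommate 2 (pledges 40, payoff 59): dropping to 0 → total 80, payoff 0. No gain.
Roommate 3 (pledges 80, payoff 19): dropping to 0 → total 40, payoff 0. No gain.

Yes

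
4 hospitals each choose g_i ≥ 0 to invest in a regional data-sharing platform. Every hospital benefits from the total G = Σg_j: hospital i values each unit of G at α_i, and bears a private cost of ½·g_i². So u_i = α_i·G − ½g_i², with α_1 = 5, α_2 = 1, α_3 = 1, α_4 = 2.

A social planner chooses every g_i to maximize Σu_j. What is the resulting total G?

Planner FOC: ∂(Σu_j)/∂g_i = (Σα_j) − g_i = 0, so g_i^SO = Σα_j = 9 for every i; G^SO = 36.

36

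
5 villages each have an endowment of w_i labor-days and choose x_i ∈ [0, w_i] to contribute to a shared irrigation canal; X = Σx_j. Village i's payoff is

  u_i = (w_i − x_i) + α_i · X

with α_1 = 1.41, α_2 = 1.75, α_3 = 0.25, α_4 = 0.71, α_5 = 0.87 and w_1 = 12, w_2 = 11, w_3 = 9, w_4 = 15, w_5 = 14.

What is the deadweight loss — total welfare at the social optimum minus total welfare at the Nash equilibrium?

151.62

∂u_i/∂x_i = α_i − 1, so village i contributes w_i if α_i > 1, else 0.
α_i > 1 for i ∈ {1, 2}; NE contributions (12, 11, 0, 0, 0), X = 23.
W^NE = Σw_i − X^NE + (Σα_i)·X^NE = 61 + 3.99·23 = 152.77.
Planner: ∂(Σu_j)/∂x_i = Σα_j − 1 = 3.99 > 0, so everyone contributes w_i; X^SO = 61, W^SO = 61 + 3.99·61 = 304.39.
Deadweight loss = 151.62.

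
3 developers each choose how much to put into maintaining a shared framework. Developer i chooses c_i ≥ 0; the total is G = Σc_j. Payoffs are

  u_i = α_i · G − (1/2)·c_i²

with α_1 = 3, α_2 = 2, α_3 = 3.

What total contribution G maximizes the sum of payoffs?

24

Planner FOC: ∂(Σu_j)/∂c_i = (Σα_j) − c_i = 0, so c_i^SO = Σα_j = 8 for every i; G^SO = 24.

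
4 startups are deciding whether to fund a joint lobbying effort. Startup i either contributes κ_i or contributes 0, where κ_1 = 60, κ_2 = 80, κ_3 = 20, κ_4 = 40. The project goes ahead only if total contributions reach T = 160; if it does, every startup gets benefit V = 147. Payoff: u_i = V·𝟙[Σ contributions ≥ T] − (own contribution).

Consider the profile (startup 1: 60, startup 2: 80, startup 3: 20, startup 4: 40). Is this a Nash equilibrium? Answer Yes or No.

Total = 200 ≥ 160: provided.
Startup 1 (pledges 60, payoff 87): dropping to 0 → total 140, payoff 0. No gain.
Startup 2 (pledges 80, payoff 67): dropping to 0 → total 120, payoff 0. No gain.
Startup 3 (pledges 20, payoff 127): dropping to 0 → total 180, payoff 147. Profitable deviation.

No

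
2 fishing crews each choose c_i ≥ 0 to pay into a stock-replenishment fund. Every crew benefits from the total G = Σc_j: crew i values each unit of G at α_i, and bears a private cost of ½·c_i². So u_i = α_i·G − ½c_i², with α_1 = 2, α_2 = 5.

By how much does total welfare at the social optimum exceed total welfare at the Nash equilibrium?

Crew i's FOC: ∂u_i/∂c_i = α_i − c_i = 0, so c_i* = α_i.
NE contributions = (2, 5); G = 7.
W^NE = (Σα)·G − ½Σα_i² = 7² − ½·29 = 34.5.
Planner sets c_i = Σα_j = 7 for every i, so G^SO = 2·7 = 14.
W^SO = (Σα)·G^SO − ½·2·(Σα)² = (2/2)·7² = 49.
Deadweight loss = W^SO − W^NE = 14.5.

14.5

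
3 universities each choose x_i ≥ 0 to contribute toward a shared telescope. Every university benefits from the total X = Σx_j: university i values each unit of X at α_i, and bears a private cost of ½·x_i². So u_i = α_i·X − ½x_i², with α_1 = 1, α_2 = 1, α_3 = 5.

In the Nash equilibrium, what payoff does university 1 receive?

University i's FOC: ∂u_i/∂x_i = α_i − x_i = 0, so x_i* = α_i.
NE contributions = (1, 1, 5); X = 7.
u_1 = α_1·X − ½·(x_1)² = 1·7 − ½·1² = 6.5.

6.5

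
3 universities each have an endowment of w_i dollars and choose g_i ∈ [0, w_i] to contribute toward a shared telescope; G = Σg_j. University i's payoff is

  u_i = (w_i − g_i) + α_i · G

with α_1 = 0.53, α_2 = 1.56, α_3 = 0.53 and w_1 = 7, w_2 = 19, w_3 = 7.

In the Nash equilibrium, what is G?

19

∂u_i/∂g_i = α_i − 1, so university i contributes w_i if α_i > 1, else 0.
α_i > 1 for i ∈ {2}; NE contributions (0, 19, 0), G = 19.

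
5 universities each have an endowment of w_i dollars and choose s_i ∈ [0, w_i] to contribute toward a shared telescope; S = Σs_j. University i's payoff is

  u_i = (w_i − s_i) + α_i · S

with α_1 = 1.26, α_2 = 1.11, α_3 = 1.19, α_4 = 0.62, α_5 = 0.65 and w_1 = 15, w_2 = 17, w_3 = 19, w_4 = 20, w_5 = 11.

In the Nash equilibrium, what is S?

51

∂u_i/∂s_i = α_i − 1, so university i contributes w_i if α_i > 1, else 0.
α_i > 1 for i ∈ {1, 2, 3}; NE contributions (15, 17, 19, 0, 0), S = 51.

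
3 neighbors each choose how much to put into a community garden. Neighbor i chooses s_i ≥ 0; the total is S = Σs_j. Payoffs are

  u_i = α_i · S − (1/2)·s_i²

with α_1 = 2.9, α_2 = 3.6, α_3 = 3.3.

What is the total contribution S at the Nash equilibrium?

9.8

Neighbor i's FOC: ∂u_i/∂s_i = α_i − s_i = 0, so s_i* = α_i.
NE contributions = (2.9, 3.6, 3.3); S = 9.8.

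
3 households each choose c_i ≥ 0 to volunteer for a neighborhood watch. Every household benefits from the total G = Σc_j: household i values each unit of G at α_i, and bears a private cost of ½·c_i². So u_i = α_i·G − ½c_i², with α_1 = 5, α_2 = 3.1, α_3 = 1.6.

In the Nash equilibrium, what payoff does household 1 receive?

36

Household i's FOC: ∂u_i/∂c_i = α_i − c_i = 0, so c_i* = α_i.
NE contributions = (5, 3.1, 1.6); G = 9.7.
u_1 = α_1·G − ½·(c_1)² = 5·9.7 − ½·5² = 36.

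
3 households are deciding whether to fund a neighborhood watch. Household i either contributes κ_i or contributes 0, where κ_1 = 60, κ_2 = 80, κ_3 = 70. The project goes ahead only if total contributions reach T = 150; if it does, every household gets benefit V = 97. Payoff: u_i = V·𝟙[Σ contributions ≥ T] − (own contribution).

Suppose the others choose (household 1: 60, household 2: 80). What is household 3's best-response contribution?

70

Others' total = 140. Contributing 70 brings total to 210 ≥ 150: gain V − κ_3 = 27.
Best response: 70.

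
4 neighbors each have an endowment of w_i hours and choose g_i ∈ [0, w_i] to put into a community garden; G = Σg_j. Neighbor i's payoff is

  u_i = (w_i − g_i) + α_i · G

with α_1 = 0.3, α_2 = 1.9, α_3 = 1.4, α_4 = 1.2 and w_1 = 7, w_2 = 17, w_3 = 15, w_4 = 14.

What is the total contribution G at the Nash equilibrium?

∂u_i/∂g_i = α_i − 1, so neighbor i contributes w_i if α_i > 1, else 0.
α_i > 1 for i ∈ {2, 3, 4}; NE contributions (0, 17, 15, 14), G = 46.

46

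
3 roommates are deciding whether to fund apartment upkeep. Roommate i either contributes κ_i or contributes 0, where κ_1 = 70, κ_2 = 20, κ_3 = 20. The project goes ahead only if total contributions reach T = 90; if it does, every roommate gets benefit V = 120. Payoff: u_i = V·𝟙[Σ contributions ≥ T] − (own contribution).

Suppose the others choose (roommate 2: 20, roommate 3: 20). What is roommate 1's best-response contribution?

Others' total = 40. Contributing 70 brings total to 110 ≥ 90: gain V − κ_1 = 50.
Best response: 70.

70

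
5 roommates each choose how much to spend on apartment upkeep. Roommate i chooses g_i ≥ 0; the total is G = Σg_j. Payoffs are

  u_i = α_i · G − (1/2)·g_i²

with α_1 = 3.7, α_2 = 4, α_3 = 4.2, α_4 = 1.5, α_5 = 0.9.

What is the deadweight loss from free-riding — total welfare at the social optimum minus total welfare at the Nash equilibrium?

331.93

Roommate i's FOC: ∂u_i/∂g_i = α_i − g_i = 0, so g_i* = α_i.
NE contributions = (3.7, 4, 4.2, 1.5, 0.9); G = 14.3.
W^NE = (Σα)·G − ½Σα_i² = 14.3² − ½·50.39 = 179.295.
Planner sets g_i = Σα_j = 14.3 for every i, so G^SO = 5·14.3 = 71.5.
W^SO = (Σα)·G^SO − ½·5·(Σα)² = (5/2)·14.3² = 511.225.
Deadweight loss = W^SO − W^NE = 331.93.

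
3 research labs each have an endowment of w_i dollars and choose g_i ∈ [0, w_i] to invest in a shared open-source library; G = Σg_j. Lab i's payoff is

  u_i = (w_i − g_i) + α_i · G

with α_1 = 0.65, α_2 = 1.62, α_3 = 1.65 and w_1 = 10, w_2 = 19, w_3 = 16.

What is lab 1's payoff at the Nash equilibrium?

32.75

∂u_i/∂g_i = α_i − 1, so lab i contributes w_i if α_i > 1, else 0.
α_i > 1 for i ∈ {2, 3}; NE contributions (0, 19, 16), G = 35.
u_1 = (10 − 0) + 0.65·35 = 32.75.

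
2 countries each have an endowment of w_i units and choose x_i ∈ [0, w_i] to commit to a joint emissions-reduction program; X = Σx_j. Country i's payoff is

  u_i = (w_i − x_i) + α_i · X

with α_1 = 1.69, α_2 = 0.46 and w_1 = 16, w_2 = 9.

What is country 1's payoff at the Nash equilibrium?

27.04

∂u_i/∂x_i = α_i − 1, so country i contributes w_i if α_i > 1, else 0.
α_i > 1 for i ∈ {1}; NE contributions (16, 0), X = 16.
u_1 = (16 − 16) + 1.69·16 = 27.04.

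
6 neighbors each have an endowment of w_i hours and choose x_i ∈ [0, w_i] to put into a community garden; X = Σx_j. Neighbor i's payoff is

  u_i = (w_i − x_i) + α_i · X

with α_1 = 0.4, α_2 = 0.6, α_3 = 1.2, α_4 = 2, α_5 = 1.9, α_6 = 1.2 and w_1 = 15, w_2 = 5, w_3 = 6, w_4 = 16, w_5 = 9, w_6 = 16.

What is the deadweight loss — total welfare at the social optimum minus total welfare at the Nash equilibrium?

∂u_i/∂x_i = α_i − 1, so neighbor i contributes w_i if α_i > 1, else 0.
α_i > 1 for i ∈ {3, 4, 5, 6}; NE contributions (0, 0, 6, 16, 9, 16), X = 47.
W^NE = Σw_i − X^NE + (Σα_i)·X^NE = 67 + 6.3·47 = 363.1.
Planner: ∂(Σu_j)/∂x_i = Σα_j − 1 = 6.3 > 0, so everyone contributes w_i; X^SO = 67, W^SO = 67 + 6.3·67 = 489.1.
Deadweight loss = 126.

126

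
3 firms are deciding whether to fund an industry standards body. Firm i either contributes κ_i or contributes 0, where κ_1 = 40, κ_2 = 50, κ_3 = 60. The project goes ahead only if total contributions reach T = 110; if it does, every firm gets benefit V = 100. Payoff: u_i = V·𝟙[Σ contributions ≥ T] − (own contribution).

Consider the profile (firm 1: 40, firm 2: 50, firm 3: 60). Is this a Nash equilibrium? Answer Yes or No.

Total = 150 ≥ 110: provided.
Firm 1 (pledges 40, payoff 60): dropping to 0 → total 110, payoff 100. Profitable deviation.

No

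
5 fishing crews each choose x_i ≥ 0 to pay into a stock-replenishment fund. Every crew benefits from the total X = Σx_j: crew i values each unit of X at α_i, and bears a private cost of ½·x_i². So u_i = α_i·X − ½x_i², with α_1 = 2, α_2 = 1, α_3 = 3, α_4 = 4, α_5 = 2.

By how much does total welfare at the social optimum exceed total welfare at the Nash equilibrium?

233

Crew i's FOC: ∂u_i/∂x_i = α_i − x_i = 0, so x_i* = α_i.
NE contributions = (2, 1, 3, 4, 2); X = 12.
W^NE = (Σα)·X − ½Σα_i² = 12² − ½·34 = 127.
Planner sets x_i = Σα_j = 12 for every i, so X^SO = 5·12 = 60.
W^SO = (Σα)·X^SO − ½·5·(Σα)² = (5/2)·12² = 360.
Deadweight loss = W^SO − W^NE = 233.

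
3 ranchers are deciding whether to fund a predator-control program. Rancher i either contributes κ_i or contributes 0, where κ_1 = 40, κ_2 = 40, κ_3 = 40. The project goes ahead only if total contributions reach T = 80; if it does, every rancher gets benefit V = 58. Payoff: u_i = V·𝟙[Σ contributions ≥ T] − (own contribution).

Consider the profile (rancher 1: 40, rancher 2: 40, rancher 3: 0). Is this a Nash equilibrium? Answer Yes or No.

Yes

Total = 80 ≥ 80: provided.
Rancher 1 (pledges 40, payoff 18): dropping to 0 → total 40, payoff 0. No gain.
Rancher 2 (pledges 40, payoff 18): dropping to 0 → total 40, payoff 0. No gain.
Rancher 3 (pledges 0, payoff 58): pledging 40 → total 120, payoff 18. No gain.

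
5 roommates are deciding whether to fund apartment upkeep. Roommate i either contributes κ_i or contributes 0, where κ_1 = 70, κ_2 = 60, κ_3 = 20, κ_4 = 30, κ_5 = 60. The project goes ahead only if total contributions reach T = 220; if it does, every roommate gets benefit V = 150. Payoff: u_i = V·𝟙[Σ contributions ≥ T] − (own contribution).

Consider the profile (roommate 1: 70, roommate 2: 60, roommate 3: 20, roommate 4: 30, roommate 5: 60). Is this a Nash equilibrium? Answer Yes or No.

No

Total = 240 ≥ 220: provided.
Roommate 1 (pledges 70, payoff 80): dropping to 0 → total 170, payoff 0. No gain.
Roommate 2 (pledges 60, payoff 90): dropping to 0 → total 180, payoff 0. No gain.
Roommate 3 (pledges 20, payoff 130): dropping to 0 → total 220, payoff 150. Profitable deviation.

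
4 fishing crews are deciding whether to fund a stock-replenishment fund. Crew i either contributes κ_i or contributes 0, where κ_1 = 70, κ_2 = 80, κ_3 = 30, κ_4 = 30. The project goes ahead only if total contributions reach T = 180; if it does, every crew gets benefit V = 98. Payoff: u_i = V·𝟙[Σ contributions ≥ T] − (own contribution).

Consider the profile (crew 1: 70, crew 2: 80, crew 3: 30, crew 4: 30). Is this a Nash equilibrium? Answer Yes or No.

Total = 210 ≥ 180: provided.
Crew 1 (pledges 70, payoff 28): dropping to 0 → total 140, payoff 0. No gain.
Crew 2 (pledges 80, payoff 18): dropping to 0 → total 130, payoff 0. No gain.
Crew 3 (pledges 30, payoff 68): dropping to 0 → total 180, payoff 98. Profitable deviation.

No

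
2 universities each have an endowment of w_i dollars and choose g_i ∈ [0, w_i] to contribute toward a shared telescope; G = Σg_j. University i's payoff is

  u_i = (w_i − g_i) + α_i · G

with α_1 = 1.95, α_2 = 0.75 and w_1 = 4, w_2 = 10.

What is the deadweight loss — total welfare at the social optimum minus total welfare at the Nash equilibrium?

17

∂u_i/∂g_i = α_i − 1, so university i contributes w_i if α_i > 1, else 0.
α_i > 1 for i ∈ {1}; NE contributions (4, 0), G = 4.
W^NE = Σw_i − G^NE + (Σα_i)·G^NE = 14 + 1.7·4 = 20.8.
Planner: ∂(Σu_j)/∂g_i = Σα_j − 1 = 1.7 > 0, so everyone contributes w_i; G^SO = 14, W^SO = 14 + 1.7·14 = 37.8.
Deadweight loss = 17.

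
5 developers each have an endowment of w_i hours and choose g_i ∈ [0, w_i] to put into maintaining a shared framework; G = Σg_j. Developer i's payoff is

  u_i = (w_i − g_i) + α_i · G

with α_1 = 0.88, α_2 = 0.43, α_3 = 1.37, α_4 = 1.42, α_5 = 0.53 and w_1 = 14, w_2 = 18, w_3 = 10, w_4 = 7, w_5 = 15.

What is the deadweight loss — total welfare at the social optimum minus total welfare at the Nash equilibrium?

170.61

∂u_i/∂g_i = α_i − 1, so developer i contributes w_i if α_i > 1, else 0.
α_i > 1 for i ∈ {3, 4}; NE contributions (0, 0, 10, 7, 0), G = 17.
W^NE = Σw_i − G^NE + (Σα_i)·G^NE = 64 + 3.63·17 = 125.71.
Planner: ∂(Σu_j)/∂g_i = Σα_j − 1 = 3.63 > 0, so everyone contributes w_i; G^SO = 64, W^SO = 64 + 3.63·64 = 296.32.
Deadweight loss = 170.61.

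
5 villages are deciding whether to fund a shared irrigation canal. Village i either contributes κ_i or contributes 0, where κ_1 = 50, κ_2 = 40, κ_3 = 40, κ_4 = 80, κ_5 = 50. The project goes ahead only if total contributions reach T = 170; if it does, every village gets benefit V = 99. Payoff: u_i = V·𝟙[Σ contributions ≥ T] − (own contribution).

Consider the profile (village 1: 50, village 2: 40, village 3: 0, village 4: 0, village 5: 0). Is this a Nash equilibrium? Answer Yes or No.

Total = 90 < 170: not provided.
Village 1 (pledges 50, payoff -50): dropping to 0 → total 40, payoff 0. Profitable deviation.

No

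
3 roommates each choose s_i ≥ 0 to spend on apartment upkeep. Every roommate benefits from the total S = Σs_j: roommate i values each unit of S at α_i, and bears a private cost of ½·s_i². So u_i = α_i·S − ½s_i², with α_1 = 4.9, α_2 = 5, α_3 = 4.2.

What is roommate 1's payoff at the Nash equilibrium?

57.085

Roommate i's FOC: ∂u_i/∂s_i = α_i − s_i = 0, so s_i* = α_i.
NE contributions = (4.9, 5, 4.2); S = 14.1.
u_1 = α_1·S − ½·(s_1)² = 4.9·14.1 − ½·4.9² = 57.085.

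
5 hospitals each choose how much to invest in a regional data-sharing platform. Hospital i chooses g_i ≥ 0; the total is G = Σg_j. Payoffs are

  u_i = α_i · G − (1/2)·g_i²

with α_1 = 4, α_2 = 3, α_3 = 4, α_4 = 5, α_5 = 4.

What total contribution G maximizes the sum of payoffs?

100

Planner FOC: ∂(Σu_j)/∂g_i = (Σα_j) − g_i = 0, so g_i^SO = Σα_j = 20 for every i; G^SO = 100.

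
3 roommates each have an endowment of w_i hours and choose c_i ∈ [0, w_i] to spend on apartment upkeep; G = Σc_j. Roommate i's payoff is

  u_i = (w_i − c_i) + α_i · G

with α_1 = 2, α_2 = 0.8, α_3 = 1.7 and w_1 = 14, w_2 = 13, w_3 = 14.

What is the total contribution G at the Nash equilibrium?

28

∂u_i/∂c_i = α_i − 1, so roommate i contributes w_i if α_i > 1, else 0.
α_i > 1 for i ∈ {1, 3}; NE contributions (14, 0, 14), G = 28.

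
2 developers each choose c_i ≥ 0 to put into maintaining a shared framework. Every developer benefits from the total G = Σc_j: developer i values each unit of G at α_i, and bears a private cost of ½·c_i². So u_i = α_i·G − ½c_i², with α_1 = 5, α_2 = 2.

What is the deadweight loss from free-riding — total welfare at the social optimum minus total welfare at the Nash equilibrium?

Developer i's FOC: ∂u_i/∂c_i = α_i − c_i = 0, so c_i* = α_i.
NE contributions = (5, 2); G = 7.
W^NE = (Σα)·G − ½Σα_i² = 7² − ½·29 = 34.5.
Planner sets c_i = Σα_j = 7 for every i, so G^SO = 2·7 = 14.
W^SO = (Σα)·G^SO − ½·2·(Σα)² = (2/2)·7² = 49.
Deadweight loss = W^SO − W^NE = 14.5.

14.5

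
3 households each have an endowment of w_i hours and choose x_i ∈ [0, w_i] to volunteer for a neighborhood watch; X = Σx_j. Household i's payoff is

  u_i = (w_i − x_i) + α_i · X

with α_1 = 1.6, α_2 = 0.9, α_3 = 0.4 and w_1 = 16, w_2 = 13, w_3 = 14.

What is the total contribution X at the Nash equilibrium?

16

∂u_i/∂x_i = α_i − 1, so household i contributes w_i if α_i > 1, else 0.
α_i > 1 for i ∈ {1}; NE contributions (16, 0, 0), X = 16.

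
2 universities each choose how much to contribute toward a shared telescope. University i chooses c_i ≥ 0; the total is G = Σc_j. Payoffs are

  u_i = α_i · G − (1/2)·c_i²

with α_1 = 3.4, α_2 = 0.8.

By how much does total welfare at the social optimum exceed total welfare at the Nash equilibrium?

6.1

University i's FOC: ∂u_i/∂c_i = α_i − c_i = 0, so c_i* = α_i.
NE contributions = (3.4, 0.8); G = 4.2.
W^NE = (Σα)·G − ½Σα_i² = 4.2² − ½·12.2 = 11.54.
Planner sets c_i = Σα_j = 4.2 for every i, so G^SO = 2·4.2 = 8.4.
W^SO = (Σα)·G^SO − ½·2·(Σα)² = (2/2)·4.2² = 17.64.
Deadweight loss = W^SO − W^NE = 6.1.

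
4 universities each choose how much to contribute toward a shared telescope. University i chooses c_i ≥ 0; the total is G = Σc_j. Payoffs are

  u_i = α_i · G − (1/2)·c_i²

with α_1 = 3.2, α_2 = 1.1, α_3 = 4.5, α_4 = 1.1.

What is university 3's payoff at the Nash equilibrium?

34.425

University i's FOC: ∂u_i/∂c_i = α_i − c_i = 0, so c_i* = α_i.
NE contributions = (3.2, 1.1, 4.5, 1.1); G = 9.9.
u_3 = α_3·G − ½·(c_3)² = 4.5·9.9 − ½·4.5² = 34.425.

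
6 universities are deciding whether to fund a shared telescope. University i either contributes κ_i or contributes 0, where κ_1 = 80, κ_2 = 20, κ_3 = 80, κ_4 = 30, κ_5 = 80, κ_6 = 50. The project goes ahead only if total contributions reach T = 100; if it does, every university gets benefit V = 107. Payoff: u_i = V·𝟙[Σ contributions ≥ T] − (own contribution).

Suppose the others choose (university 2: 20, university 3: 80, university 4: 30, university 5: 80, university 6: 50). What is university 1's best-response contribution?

Others' total = 260 ≥ 100; contributing adds cost 80 for no extra benefit.
Best response: 0.

0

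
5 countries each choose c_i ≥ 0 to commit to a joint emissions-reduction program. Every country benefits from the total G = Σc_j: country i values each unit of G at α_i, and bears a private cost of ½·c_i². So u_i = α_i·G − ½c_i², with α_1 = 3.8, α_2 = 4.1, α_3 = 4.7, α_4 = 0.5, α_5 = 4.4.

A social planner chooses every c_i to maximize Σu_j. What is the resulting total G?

Planner FOC: ∂(Σu_j)/∂c_i = (Σα_j) − c_i = 0, so c_i^SO = Σα_j = 17.5 for every i; G^SO = 87.5.

87.5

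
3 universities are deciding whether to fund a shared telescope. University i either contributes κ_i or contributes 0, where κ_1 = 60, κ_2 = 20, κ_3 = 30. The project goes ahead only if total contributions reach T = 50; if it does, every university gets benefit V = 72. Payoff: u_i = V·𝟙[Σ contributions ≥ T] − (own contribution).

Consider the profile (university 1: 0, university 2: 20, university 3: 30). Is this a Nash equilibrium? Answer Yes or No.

Total = 50 ≥ 50: provided.
University 1 (pledges 0, payoff 72): pledging 60 → total 110, payoff 12. No gain.
University 2 (pledges 20, payoff 52): dropping to 0 → total 30, payoff 0. No gain.
University 3 (pledges 30, payoff 42): dropping to 0 → total 20, payoff 0. No gain.

Yes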